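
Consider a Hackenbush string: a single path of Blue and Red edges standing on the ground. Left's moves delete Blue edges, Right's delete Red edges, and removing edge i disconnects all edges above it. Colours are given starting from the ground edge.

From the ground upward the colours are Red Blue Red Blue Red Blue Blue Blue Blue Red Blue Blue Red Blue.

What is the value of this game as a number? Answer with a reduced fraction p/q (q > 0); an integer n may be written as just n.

step 1: add Red to get R; options L={ (no moves) } R={ 0 } ⇒ -1
step 2: add Blue to get RB; options L={ -1 } R={ 0 } ⇒ -1/2
step 3: add Red to get RBR; options L={ -1 } R={ -1/2; 0 } ⇒ -3/4
step 4: add Blue to get RBRB; options L={ -1; -3/4 } R={ -1/2; 0 } ⇒ -5/8
step 5: add Red to get RBRBR; options L={ -1; -3/4 } R={ -5/8; -1/2; 0 } ⇒ -11/16
step 6: add Blue to get RBRBRB; options L={ -1; -3/4; -11/16 } R={ -5/8; -1/2; 0 } ⇒ -21/32
step 7: add Blue to get RBRBRBB; options L={ -1; -3/4; -11/16; -21/32 } R={ -5/8; -1/2; 0 } ⇒ -41/64
step 8: add Blue to get RBRBRBBB; options L={ -1; -3/4; -11/16; -21/32; -41/64 } R={ -5/8; -1/2; 0 } ⇒ -81/128
step 9: add Blue to get RBRBRBBBB; options L={ -1; -3/4; -11/16; -21/32; -41/64; -81/128 } R={ -5/8; -1/2; 0 } ⇒ -161/256
step 10: add Red to get RBRBRBBBBR; options L={ -1; -3/4; -11/16; -21/32; -41/64; -81/128 } R={ -161/256; -5/8; -1/2; 0 } ⇒ -323/512
step 11: add Blue to get RBRBRBBBBRB; options L={ -1; -3/4; -11/16; -21/32; -41/64; -81/128; -323/512 } R={ -161/256; -5/8; -1/2; 0 } ⇒ -645/1024
step 12: add Blue to get RBRBRBBBBRBB; options L={ -1; -3/4; -11/16; -21/32; -41/64; -81/128; -323/512; -645/1024 } R={ -161/256; -5/8; -1/2; 0 } ⇒ -1289/2048
step 13: add Red to get RBRBRBBBBRBBR; options L={ -1; -3/4; -11/16; -21/32; -41/64; -81/128; -323/512; -645/1024 } R={ -1289/2048; -161/256; -5/8; -1/2; 0 } ⇒ -2579/4096
step 14: add Blue to get RBRBRBBBBRBBRB; options L={ -1; -3/4; -11/16; -21/32; -41/64; -81/128; -323/512; -645/1024; -2579/4096 } R={ -1289/2048; -161/256; -5/8; -1/2; 0 } ⇒ -5157/8192

-5157/8192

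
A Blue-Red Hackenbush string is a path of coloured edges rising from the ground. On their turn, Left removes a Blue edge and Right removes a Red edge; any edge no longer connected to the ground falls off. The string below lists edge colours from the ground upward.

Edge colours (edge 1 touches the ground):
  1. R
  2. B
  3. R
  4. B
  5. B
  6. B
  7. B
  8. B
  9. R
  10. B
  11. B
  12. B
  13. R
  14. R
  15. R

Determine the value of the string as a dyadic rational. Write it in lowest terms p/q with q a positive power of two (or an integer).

edge 1 of 15 (R): {  | 0 } => -1
edge 2 of 15 (B): { -1 | 0 } => -1/2
edge 3 of 15 (R): { -1 | -1/2; 0 } => -3/4
edge 4 of 15 (B): { -1; -3/4 | -1/2; 0 } => -5/8
edge 5 of 15 (B): { -1; -3/4; -5/8 | -1/2; 0 } => -9/16
edge 6 of 15 (B): { -1; -3/4; -5/8; -9/16 | -1/2; 0 } => -17/32
edge 7 of 15 (B): { -1; -3/4; -5/8; -9/16; -17/32 | -1/2; 0 } => -33/64
edge 8 of 15 (B): { -1; -3/4; -5/8; -9/16; -17/32; -33/64 | -1/2; 0 } => -65/128
edge 9 of 15 (R): { -1; -3/4; -5/8; -9/16; -17/32; -33/64 | -65/128; -1/2; 0 } => -131/256
edge 10 of 15 (B): { -1; -3/4; -5/8; -9/16; -17/32; -33/64; -131/256 | -65/128; -1/2; 0 } => -261/512
edge 11 of 15 (B): { -1; -3/4; -5/8; -9/16; -17/32; -33/64; -131/256; -261/512 | -65/128; -1/2; 0 } => -521/1024
edge 12 of 15 (B): { -1; -3/4; -5/8; -9/16; -17/32; -33/64; -131/256; -261/512; -521/1024 | -65/128; -1/2; 0 } => -1041/2048
edge 13 of 15 (R): { -1; -3/4; -5/8; -9/16; -17/32; -33/64; -131/256; -261/512; -521/1024 | -1041/2048; -65/128; -1/2; 0 } => -2083/4096
edge 14 of 15 (R): { -1; -3/4; -5/8; -9/16; -17/32; -33/64; -131/256; -261/512; -521/1024 | -2083/4096; -1041/2048; -65/128; -1/2; 0 } => -4167/8192
edge 15 of 15 (R): { -1; -3/4; -5/8; -9/16; -17/32; -33/64; -131/256; -261/512; -521/1024 | -4167/8192; -2083/4096; -1041/2048; -65/128; -1/2; 0 } => -8335/16384

-8335/16384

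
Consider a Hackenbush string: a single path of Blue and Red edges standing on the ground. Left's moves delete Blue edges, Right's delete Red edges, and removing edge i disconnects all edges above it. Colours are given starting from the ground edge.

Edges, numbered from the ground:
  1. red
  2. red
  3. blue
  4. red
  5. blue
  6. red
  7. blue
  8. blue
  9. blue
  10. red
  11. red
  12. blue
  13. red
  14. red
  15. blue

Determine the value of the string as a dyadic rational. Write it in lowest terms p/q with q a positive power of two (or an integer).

r: Left { · }, Right { 0 } so simplest -1
rr: Left { · }, Right { -1, 0 } so simplest -2
rrb: Left { -2 }, Right { -1, 0 } so simplest -3/2
rrbr: Left { -2 }, Right { -3/2, -1, 0 } so simplest -7/4
rrbrb: Left { -2, -7/4 }, Right { -3/2, -1, 0 } so simplest -13/8
rrbrbr: Left { -2, -7/4 }, Right { -13/8, -3/2, -1, 0 } so simplest -27/16
rrbrbrb: Left { -2, -7/4, -27/16 }, Right { -13/8, -3/2, -1, 0 } so simplest -53/32
rrbrbrbb: Left { -2, -7/4, -27/16, -53/32 }, Right { -13/8, -3/2, -1, 0 } so simplest -105/64
rrbrbrbbb: Left { -2, -7/4, -27/16, -53/32, -105/64 }, Right { -13/8, -3/2, -1, 0 } so simplest -209/128
rrbrbrbbbr: Left { -2, -7/4, -27/16, -53/32, -105/64 }, Right { -209/128, -13/8, -3/2, -1, 0 } so simplest -419/256
rrbrbrbbbrr: Left { -2, -7/4, -27/16, -53/32, -105/64 }, Right { -419/256, -209/128, -13/8, -3/2, -1, 0 } so simplest -839/512
rrbrbrbbbrrb: Left { -2, -7/4, -27/16, -53/32, -105/64, -839/512 }, Right { -419/256, -209/128, -13/8, -3/2, -1, 0 } so simplest -1677/1024
rrbrbrbbbrrbr: Left { -2, -7/4, -27/16, -53/32, -105/64, -839/512 }, Right { -1677/1024, -419/256, -209/128, -13/8, -3/2, -1, 0 } so simplest -3355/2048
rrbrbrbbbrrbrr: Left { -2, -7/4, -27/16, -53/32, -105/64, -839/512 }, Right { -3355/2048, -1677/1024, -419/256, -209/128, -13/8, -3/2, -1, 0 } so simplest -6711/4096
rrbrbrbbbrrbrrb: Left { -2, -7/4, -27/16, -53/32, -105/64, -839/512, -6711/4096 }, Right { -3355/2048, -1677/1024, -419/256, -209/128, -13/8, -3/2, -1, 0 } so simplest -13421/8192

-13421/8192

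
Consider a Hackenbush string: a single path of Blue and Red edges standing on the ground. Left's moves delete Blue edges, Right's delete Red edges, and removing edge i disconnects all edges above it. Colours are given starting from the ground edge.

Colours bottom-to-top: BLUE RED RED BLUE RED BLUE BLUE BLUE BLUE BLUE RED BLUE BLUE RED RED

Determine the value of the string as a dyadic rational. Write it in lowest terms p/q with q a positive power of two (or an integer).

Build g(s[:k]) for k = 1..15, string s = BLUE RED RED BLUE RED BLUE BLUE BLUE BLUE BLUE RED BLUE BLUE RED RED.
1 of 15 · B · max L 0 · min R +∞ ⇒ 1
2 of 15 · BR · max L 0 · min R 1 ⇒ 1/2
3 of 15 · BRR · max L 0 · min R 1/2 ⇒ 1/4
4 of 15 · BRRB · max L 1/4 · min R 1/2 ⇒ 3/8
5 of 15 · BRRBR · max L 1/4 · min R 3/8 ⇒ 5/16
6 of 15 · BRRBRB · max L 5/16 · min R 3/8 ⇒ 11/32
7 of 15 · BRRBRBB · max L 11/32 · min R 3/8 ⇒ 23/64
8 of 15 · BRRBRBBB · max L 23/64 · min R 3/8 ⇒ 47/128
9 of 15 · BRRBRBBBB · max L 47/128 · min R 3/8 ⇒ 95/256
10 of 15 · BRRBRBBBBB · max L 95/256 · min R 3/8 ⇒ 191/512
11 of 15 · BRRBRBBBBBR · max L 95/256 · min R 191/512 ⇒ 381/1024
12 of 15 · BRRBRBBBBBRB · max L 381/1024 · min R 191/512 ⇒ 763/2048
13 of 15 · BRRBRBBBBBRBB · max L 763/2048 · min R 191/512 ⇒ 1527/4096
14 of 15 · BRRBRBBBBBRBBR · max L 763/2048 · min R 1527/4096 ⇒ 3053/8192
15 of 15 · BRRBRBBBBBRBBRR · max L 763/2048 · min R 3053/8192 ⇒ 6105/16384

6105/16384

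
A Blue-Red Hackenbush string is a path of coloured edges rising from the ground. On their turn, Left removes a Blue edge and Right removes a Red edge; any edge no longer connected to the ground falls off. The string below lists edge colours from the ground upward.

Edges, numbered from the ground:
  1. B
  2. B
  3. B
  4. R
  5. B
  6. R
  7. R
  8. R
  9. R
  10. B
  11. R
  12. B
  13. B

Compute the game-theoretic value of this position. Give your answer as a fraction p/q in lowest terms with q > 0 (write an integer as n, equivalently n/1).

2583/1024

Recurse on prefixes of the 13-edge string B B B R B R R R R B R B B:
edge 1 of 13 (B): { 0 | — } => 1
edge 2 of 13 (B): { 0, 1 | — } => 2
edge 3 of 13 (B): { 0, 1, 2 | — } => 3
edge 4 of 13 (R): { 0, 1, 2 | 3 } => 5/2
edge 5 of 13 (B): { 0, 1, 2, 5/2 | 3 } => 11/4
edge 6 of 13 (R): { 0, 1, 2, 5/2 | 11/4, 3 } => 21/8
edge 7 of 13 (R): { 0, 1, 2, 5/2 | 21/8, 11/4, 3 } => 41/16
edge 8 of 13 (R): { 0, 1, 2, 5/2 | 41/16, 21/8, 11/4, 3 } => 81/32
edge 9 of 13 (R): { 0, 1, 2, 5/2 | 81/32, 41/16, 21/8, 11/4, 3 } => 161/64
edge 10 of 13 (B): { 0, 1, 2, 5/2, 161/64 | 81/32, 41/16, 21/8, 11/4, 3 } => 323/128
edge 11 of 13 (R): { 0, 1, 2, 5/2, 161/64 | 323/128, 81/32, 41/16, 21/8, 11/4, 3 } => 645/256
edge 12 of 13 (B): { 0, 1, 2, 5/2, 161/64, 645/256 | 323/128, 81/32, 41/16, 21/8, 11/4, 3 } => 1291/512
edge 13 of 13 (B): { 0, 1, 2, 5/2, 161/64, 645/256, 1291/512 | 323/128, 81/32, 41/16, 21/8, 11/4, 3 } => 2583/1024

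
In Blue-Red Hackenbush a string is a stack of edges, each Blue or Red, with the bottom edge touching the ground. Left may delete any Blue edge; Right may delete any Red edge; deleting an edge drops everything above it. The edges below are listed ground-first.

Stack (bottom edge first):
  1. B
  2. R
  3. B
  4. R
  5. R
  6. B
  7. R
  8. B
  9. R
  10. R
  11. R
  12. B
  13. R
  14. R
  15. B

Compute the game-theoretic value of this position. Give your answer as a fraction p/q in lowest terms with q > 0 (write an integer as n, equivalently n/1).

step 1: add B to get B; options L={ 0 } R={ — } → 1
step 2: add R to get BR; options L={ 0 } R={ 1 } → 1/2
step 3: add B to get BRB; options L={ 0, 1/2 } R={ 1 } → 3/4
step 4: add R to get BRBR; options L={ 0, 1/2 } R={ 3/4, 1 } → 5/8
step 5: add R to get BRBRR; options L={ 0, 1/2 } R={ 5/8, 3/4, 1 } → 9/16
step 6: add B to get BRBRRB; options L={ 0, 1/2, 9/16 } R={ 5/8, 3/4, 1 } → 19/32
step 7: add R to get BRBRRBR; options L={ 0, 1/2, 9/16 } R={ 19/32, 5/8, 3/4, 1 } → 37/64
step 8: add B to get BRBRRBRB; options L={ 0, 1/2, 9/16, 37/64 } R={ 19/32, 5/8, 3/4, 1 } → 75/128
step 9: add R to get BRBRRBRBR; options L={ 0, 1/2, 9/16, 37/64 } R={ 75/128, 19/32, 5/8, 3/4, 1 } → 149/256
step 10: add R to get BRBRRBRBRR; options L={ 0, 1/2, 9/16, 37/64 } R={ 149/256, 75/128, 19/32, 5/8, 3/4, 1 } → 297/512
step 11: add R to get BRBRRBRBRRR; options L={ 0, 1/2, 9/16, 37/64 } R={ 297/512, 149/256, 75/128, 19/32, 5/8, 3/4, 1 } → 593/1024
step 12: add B to get BRBRRBRBRRRB; options L={ 0, 1/2, 9/16, 37/64, 593/1024 } R={ 297/512, 149/256, 75/128, 19/32, 5/8, 3/4, 1 } → 1187/2048
step 13: add R to get BRBRRBRBRRRBR; options L={ 0, 1/2, 9/16, 37/64, 593/1024 } R={ 1187/2048, 297/512, 149/256, 75/128, 19/32, 5/8, 3/4, 1 } → 2373/4096
step 14: add R to get BRBRRBRBRRRBRR; options L={ 0, 1/2, 9/16, 37/64, 593/1024 } R={ 2373/4096, 1187/2048, 297/512, 149/256, 75/128, 19/32, 5/8, 3/4, 1 } → 4745/8192
step 15: add B to get BRBRRBRBRRRBRRB; options L={ 0, 1/2, 9/16, 37/64, 593/1024, 4745/8192 } R={ 2373/4096, 1187/2048, 297/512, 149/256, 75/128, 19/32, 5/8, 3/4, 1 } → 9491/16384

9491/16384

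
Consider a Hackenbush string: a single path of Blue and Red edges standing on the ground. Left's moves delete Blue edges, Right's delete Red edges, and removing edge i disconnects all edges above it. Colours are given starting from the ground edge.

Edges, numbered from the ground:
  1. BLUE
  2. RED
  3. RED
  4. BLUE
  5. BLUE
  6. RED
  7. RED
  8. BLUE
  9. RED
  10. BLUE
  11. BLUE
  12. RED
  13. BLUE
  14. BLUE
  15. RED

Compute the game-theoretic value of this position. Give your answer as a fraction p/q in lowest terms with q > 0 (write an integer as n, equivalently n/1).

6509/16384

edge 1 of 15 (BLUE): { 0 | none } so 1
edge 2 of 15 (RED): { 0 | 1 } so 1/2
edge 3 of 15 (RED): { 0 | 1/2,1 } so 1/4
edge 4 of 15 (BLUE): { 0,1/4 | 1/2,1 } so 3/8
edge 5 of 15 (BLUE): { 0,1/4,3/8 | 1/2,1 } so 7/16
edge 6 of 15 (RED): { 0,1/4,3/8 | 7/16,1/2,1 } so 13/32
edge 7 of 15 (RED): { 0,1/4,3/8 | 13/32,7/16,1/2,1 } so 25/64
edge 8 of 15 (BLUE): { 0,1/4,3/8,25/64 | 13/32,7/16,1/2,1 } so 51/128
edge 9 of 15 (RED): { 0,1/4,3/8,25/64 | 51/128,13/32,7/16,1/2,1 } so 101/256
edge 10 of 15 (BLUE): { 0,1/4,3/8,25/64,101/256 | 51/128,13/32,7/16,1/2,1 } so 203/512
edge 11 of 15 (BLUE): { 0,1/4,3/8,25/64,101/256,203/512 | 51/128,13/32,7/16,1/2,1 } so 407/1024
edge 12 of 15 (RED): { 0,1/4,3/8,25/64,101/256,203/512 | 407/1024,51/128,13/32,7/16,1/2,1 } so 813/2048
edge 13 of 15 (BLUE): { 0,1/4,3/8,25/64,101/256,203/512,813/2048 | 407/1024,51/128,13/32,7/16,1/2,1 } so 1627/4096
edge 14 of 15 (BLUE): { 0,1/4,3/8,25/64,101/256,203/512,813/2048,1627/4096 | 407/1024,51/128,13/32,7/16,1/2,1 } so 3255/8192
edge 15 of 15 (RED): { 0,1/4,3/8,25/64,101/256,203/512,813/2048,1627/4096 | 3255/8192,407/1024,51/128,13/32,7/16,1/2,1 } so 6509/16384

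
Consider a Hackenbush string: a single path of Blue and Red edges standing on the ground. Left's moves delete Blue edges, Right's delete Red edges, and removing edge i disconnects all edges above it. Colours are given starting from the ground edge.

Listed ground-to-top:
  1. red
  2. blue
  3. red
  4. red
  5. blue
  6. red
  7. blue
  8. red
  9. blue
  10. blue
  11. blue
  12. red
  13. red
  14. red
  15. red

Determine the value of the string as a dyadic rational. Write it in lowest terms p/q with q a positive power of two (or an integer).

-13599/16384

G(r) = { · | 0 } → -1
G(rb) = { -1 | 0 } → -1/2
G(rbr) = { -1 | -1/2; 0 } → -3/4
G(rbrr) = { -1 | -3/4; -1/2; 0 } → -7/8
G(rbrrb) = { -1; -7/8 | -3/4; -1/2; 0 } → -13/16
G(rbrrbr) = { -1; -7/8 | -13/16; -3/4; -1/2; 0 } → -27/32
G(rbrrbrb) = { -1; -7/8; -27/32 | -13/16; -3/4; -1/2; 0 } → -53/64
G(rbrrbrbr) = { -1; -7/8; -27/32 | -53/64; -13/16; -3/4; -1/2; 0 } → -107/128
G(rbrrbrbrb) = { -1; -7/8; -27/32; -107/128 | -53/64; -13/16; -3/4; -1/2; 0 } → -213/256
G(rbrrbrbrbb) = { -1; -7/8; -27/32; -107/128; -213/256 | -53/64; -13/16; -3/4; -1/2; 0 } → -425/512
G(rbrrbrbrbbb) = { -1; -7/8; -27/32; -107/128; -213/256; -425/512 | -53/64; -13/16; -3/4; -1/2; 0 } → -849/1024
G(rbrrbrbrbbbr) = { -1; -7/8; -27/32; -107/128; -213/256; -425/512 | -849/1024; -53/64; -13/16; -3/4; -1/2; 0 } → -1699/2048
G(rbrrbrbrbbbrr) = { -1; -7/8; -27/32; -107/128; -213/256; -425/512 | -1699/2048; -849/1024; -53/64; -13/16; -3/4; -1/2; 0 } → -3399/4096
G(rbrrbrbrbbbrrr) = { -1; -7/8; -27/32; -107/128; -213/256; -425/512 | -3399/4096; -1699/2048; -849/1024; -53/64; -13/16; -3/4; -1/2; 0 } → -6799/8192
G(rbrrbrbrbbbrrrr) = { -1; -7/8; -27/32; -107/128; -213/256; -425/512 | -6799/8192; -3399/4096; -1699/2048; -849/1024; -53/64; -13/16; -3/4; -1/2; 0 } → -13599/16384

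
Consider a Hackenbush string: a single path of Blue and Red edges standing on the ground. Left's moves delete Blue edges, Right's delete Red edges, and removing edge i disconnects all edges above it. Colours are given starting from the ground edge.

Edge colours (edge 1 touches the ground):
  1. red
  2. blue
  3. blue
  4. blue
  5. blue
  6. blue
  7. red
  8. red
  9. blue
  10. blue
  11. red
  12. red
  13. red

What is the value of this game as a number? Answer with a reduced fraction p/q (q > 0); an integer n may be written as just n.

-207/4096

g(r) = { ∅ | 0 } gives -1
g(rb) = { -1 | 0 } gives -1/2
g(rbb) = { -1 -1/2 | 0 } gives -1/4
g(rbbb) = { -1 -1/2 -1/4 | 0 } gives -1/8
g(rbbbb) = { -1 -1/2 -1/4 -1/8 | 0 } gives -1/16
g(rbbbbb) = { -1 -1/2 -1/4 -1/8 -1/16 | 0 } gives -1/32
g(rbbbbbr) = { -1 -1/2 -1/4 -1/8 -1/16 | -1/32 0 } gives -3/64
g(rbbbbbrr) = { -1 -1/2 -1/4 -1/8 -1/16 | -3/64 -1/32 0 } gives -7/128
g(rbbbbbrrb) = { -1 -1/2 -1/4 -1/8 -1/16 -7/128 | -3/64 -1/32 0 } gives -13/256
g(rbbbbbrrbb) = { -1 -1/2 -1/4 -1/8 -1/16 -7/128 -13/256 | -3/64 -1/32 0 } gives -25/512
g(rbbbbbrrbbr) = { -1 -1/2 -1/4 -1/8 -1/16 -7/128 -13/256 | -25/512 -3/64 -1/32 0 } gives -51/1024
g(rbbbbbrrbbrr) = { -1 -1/2 -1/4 -1/8 -1/16 -7/128 -13/256 | -51/1024 -25/512 -3/64 -1/32 0 } gives -103/2048
g(rbbbbbrrbbrrr) = { -1 -1/2 -1/4 -1/8 -1/16 -7/128 -13/256 | -103/2048 -51/1024 -25/512 -3/64 -1/32 0 } gives -207/4096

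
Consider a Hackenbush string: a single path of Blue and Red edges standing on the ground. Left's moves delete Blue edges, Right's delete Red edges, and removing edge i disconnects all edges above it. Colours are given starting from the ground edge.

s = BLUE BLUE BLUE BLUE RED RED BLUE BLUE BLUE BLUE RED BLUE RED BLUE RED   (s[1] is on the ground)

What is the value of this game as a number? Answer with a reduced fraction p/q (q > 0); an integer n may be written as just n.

7125/2048

B: Left { 0 }, Right { ∅ } ⇒ simplest 1
BB: Left { 0, 1 }, Right { ∅ } ⇒ simplest 2
BBB: Left { 0, 1, 2 }, Right { ∅ } ⇒ simplest 3
BBBB: Left { 0, 1, 2, 3 }, Right { ∅ } ⇒ simplest 4
BBBBR: Left { 0, 1, 2, 3 }, Right { 4 } ⇒ simplest 7/2
BBBBRR: Left { 0, 1, 2, 3 }, Right { 7/2, 4 } ⇒ simplest 13/4
BBBBRRB: Left { 0, 1, 2, 3, 13/4 }, Right { 7/2, 4 } ⇒ simplest 27/8
BBBBRRBB: Left { 0, 1, 2, 3, 13/4, 27/8 }, Right { 7/2, 4 } ⇒ simplest 55/16
BBBBRRBBB: Left { 0, 1, 2, 3, 13/4, 27/8, 55/16 }, Right { 7/2, 4 } ⇒ simplest 111/32
BBBBRRBBBB: Left { 0, 1, 2, 3, 13/4, 27/8, 55/16, 111/32 }, Right { 7/2, 4 } ⇒ simplest 223/64
BBBBRRBBBBR: Left { 0, 1, 2, 3, 13/4, 27/8, 55/16, 111/32 }, Right { 223/64, 7/2, 4 } ⇒ simplest 445/128
BBBBRRBBBBRB: Left { 0, 1, 2, 3, 13/4, 27/8, 55/16, 111/32, 445/128 }, Right { 223/64, 7/2, 4 } ⇒ simplest 891/256
BBBBRRBBBBRBR: Left { 0, 1, 2, 3, 13/4, 27/8, 55/16, 111/32, 445/128 }, Right { 891/256, 223/64, 7/2, 4 } ⇒ simplest 1781/512
BBBBRRBBBBRBRB: Left { 0, 1, 2, 3, 13/4, 27/8, 55/16, 111/32, 445/128, 1781/512 }, Right { 891/256, 223/64, 7/2, 4 } ⇒ simplest 3563/1024
BBBBRRBBBBRBRBR: Left { 0, 1, 2, 3, 13/4, 27/8, 55/16, 111/32, 445/128, 1781/512 }, Right { 3563/1024, 891/256, 223/64, 7/2, 4 } ⇒ simplest 7125/2048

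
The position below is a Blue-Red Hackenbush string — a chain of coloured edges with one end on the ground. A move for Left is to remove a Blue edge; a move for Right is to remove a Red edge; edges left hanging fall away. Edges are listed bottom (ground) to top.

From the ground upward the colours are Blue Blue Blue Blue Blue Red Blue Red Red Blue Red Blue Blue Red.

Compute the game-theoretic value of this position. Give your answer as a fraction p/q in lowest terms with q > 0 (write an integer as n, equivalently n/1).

1 of 14 · B · max L 0 · min R +∞ gives 1
2 of 14 · BB · max L 1 · min R +∞ gives 2
3 of 14 · BBB · max L 2 · min R +∞ gives 3
4 of 14 · BBBB · max L 3 · min R +∞ gives 4
5 of 14 · BBBBB · max L 4 · min R +∞ gives 5
6 of 14 · BBBBBR · max L 4 · min R 5 gives 9/2
7 of 14 · BBBBBRB · max L 9/2 · min R 5 gives 19/4
8 of 14 · BBBBBRBR · max L 9/2 · min R 19/4 gives 37/8
9 of 14 · BBBBBRBRR · max L 9/2 · min R 37/8 gives 73/16
10 of 14 · BBBBBRBRRB · max L 73/16 · min R 37/8 gives 147/32
11 of 14 · BBBBBRBRRBR · max L 73/16 · min R 147/32 gives 293/64
12 of 14 · BBBBBRBRRBRB · max L 293/64 · min R 147/32 gives 587/128
13 of 14 · BBBBBRBRRBRBB · max L 587/128 · min R 147/32 gives 1175/256
14 of 14 · BBBBBRBRRBRBBR · max L 587/128 · min R 1175/256 gives 2349/512

2349/512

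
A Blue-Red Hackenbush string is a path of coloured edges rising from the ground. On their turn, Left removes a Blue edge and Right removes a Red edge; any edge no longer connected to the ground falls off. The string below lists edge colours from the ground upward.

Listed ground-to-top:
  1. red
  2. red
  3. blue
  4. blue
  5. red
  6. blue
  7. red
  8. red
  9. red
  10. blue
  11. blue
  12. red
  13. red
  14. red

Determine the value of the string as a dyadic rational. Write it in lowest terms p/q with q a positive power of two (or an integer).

Recurse on prefixes of the 14-edge string red red blue blue red blue red red red blue blue red red red:
r: Left { ∅ }, Right { 0 } → simplest -1
rr: Left { ∅ }, Right { -1, 0 } → simplest -2
rrb: Left { -2 }, Right { -1, 0 } → simplest -3/2
rrbb: Left { -2, -3/2 }, Right { -1, 0 } → simplest -5/4
rrbbr: Left { -2, -3/2 }, Right { -5/4, -1, 0 } → simplest -11/8
rrbbrb: Left { -2, -3/2, -11/8 }, Right { -5/4, -1, 0 } → simplest -21/16
rrbbrbr: Left { -2, -3/2, -11/8 }, Right { -21/16, -5/4, -1, 0 } → simplest -43/32
rrbbrbrr: Left { -2, -3/2, -11/8 }, Right { -43/32, -21/16, -5/4, -1, 0 } → simplest -87/64
rrbbrbrrr: Left { -2, -3/2, -11/8 }, Right { -87/64, -43/32, -21/16, -5/4, -1, 0 } → simplest -175/128
rrbbrbrrrb: Left { -2, -3/2, -11/8, -175/128 }, Right { -87/64, -43/32, -21/16, -5/4, -1, 0 } → simplest -349/256
rrbbrbrrrbb: Left { -2, -3/2, -11/8, -175/128, -349/256 }, Right { -87/64, -43/32, -21/16, -5/4, -1, 0 } → simplest -697/512
rrbbrbrrrbbr: Left { -2, -3/2, -11/8, -175/128, -349/256 }, Right { -697/512, -87/64, -43/32, -21/16, -5/4, -1, 0 } → simplest -1395/1024
rrbbrbrrrbbrr: Left { -2, -3/2, -11/8, -175/128, -349/256 }, Right { -1395/1024, -697/512, -87/64, -43/32, -21/16, -5/4, -1, 0 } → simplest -2791/2048
rrbbrbrrrbbrrr: Left { -2, -3/2, -11/8, -175/128, -349/256 }, Right { -2791/2048, -1395/1024, -697/512, -87/64, -43/32, -21/16, -5/4, -1, 0 } → simplest -5583/4096

-5583/4096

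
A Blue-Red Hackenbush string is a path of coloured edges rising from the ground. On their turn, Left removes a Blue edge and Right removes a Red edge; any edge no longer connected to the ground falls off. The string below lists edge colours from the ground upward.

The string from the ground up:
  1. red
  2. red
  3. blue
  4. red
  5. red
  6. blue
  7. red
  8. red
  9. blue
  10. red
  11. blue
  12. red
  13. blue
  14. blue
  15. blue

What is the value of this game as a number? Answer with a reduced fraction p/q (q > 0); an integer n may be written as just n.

-15185/8192

step 1: add red to get r; options L={ · } R={ 0 } ⇒ -1
step 2: add red to get rr; options L={ · } R={ -1, 0 } ⇒ -2
step 3: add blue to get rrb; options L={ -2 } R={ -1, 0 } ⇒ -3/2
step 4: add red to get rrbr; options L={ -2 } R={ -3/2, -1, 0 } ⇒ -7/4
step 5: add red to get rrbrr; options L={ -2 } R={ -7/4, -3/2, -1, 0 } ⇒ -15/8
step 6: add blue to get rrbrrb; options L={ -2, -15/8 } R={ -7/4, -3/2, -1, 0 } ⇒ -29/16
step 7: add red to get rrbrrbr; options L={ -2, -15/8 } R={ -29/16, -7/4, -3/2, -1, 0 } ⇒ -59/32
step 8: add red to get rrbrrbrr; options L={ -2, -15/8 } R={ -59/32, -29/16, -7/4, -3/2, -1, 0 } ⇒ -119/64
step 9: add blue to get rrbrrbrrb; options L={ -2, -15/8, -119/64 } R={ -59/32, -29/16, -7/4, -3/2, -1, 0 } ⇒ -237/128
step 10: add red to get rrbrrbrrbr; options L={ -2, -15/8, -119/64 } R={ -237/128, -59/32, -29/16, -7/4, -3/2, -1, 0 } ⇒ -475/256
step 11: add blue to get rrbrrbrrbrb; options L={ -2, -15/8, -119/64, -475/256 } R={ -237/128, -59/32, -29/16, -7/4, -3/2, -1, 0 } ⇒ -949/512
step 12: add red to get rrbrrbrrbrbr; options L={ -2, -15/8, -119/64, -475/256 } R={ -949/512, -237/128, -59/32, -29/16, -7/4, -3/2, -1, 0 } ⇒ -1899/1024
step 13: add blue to get rrbrrbrrbrbrb; options L={ -2, -15/8, -119/64, -475/256, -1899/1024 } R={ -949/512, -237/128, -59/32, -29/16, -7/4, -3/2, -1, 0 } ⇒ -3797/2048
step 14: add blue to get rrbrrbrrbrbrbb; options L={ -2, -15/8, -119/64, -475/256, -1899/1024, -3797/2048 } R={ -949/512, -237/128, -59/32, -29/16, -7/4, -3/2, -1, 0 } ⇒ -7593/4096
step 15: add blue to get rrbrrbrrbrbrbbb; options L={ -2, -15/8, -119/64, -475/256, -1899/1024, -3797/2048, -7593/4096 } R={ -949/512, -237/128, -59/32, -29/16, -7/4, -3/2, -1, 0 } ⇒ -15185/8192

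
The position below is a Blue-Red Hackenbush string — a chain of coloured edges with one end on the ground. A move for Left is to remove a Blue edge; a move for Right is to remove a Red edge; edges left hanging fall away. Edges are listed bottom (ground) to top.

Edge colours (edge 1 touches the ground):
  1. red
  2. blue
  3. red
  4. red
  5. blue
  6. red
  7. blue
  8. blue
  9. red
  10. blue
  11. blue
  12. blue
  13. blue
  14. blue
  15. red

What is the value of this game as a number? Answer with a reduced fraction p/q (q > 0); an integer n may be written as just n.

-13443/16384

Recurse on prefixes of the 15-edge string red blue red red blue red blue blue red blue blue blue blue blue red:
value_1 [r]  L=[—]  R=[0]  => -1
value_2 [rb]  L=[-1]  R=[0]  => -1/2
value_3 [rbr]  L=[-1]  R=[-1/2,0]  => -3/4
value_4 [rbrr]  L=[-1]  R=[-3/4,-1/2,0]  => -7/8
value_5 [rbrrb]  L=[-1,-7/8]  R=[-3/4,-1/2,0]  => -13/16
value_6 [rbrrbr]  L=[-1,-7/8]  R=[-13/16,-3/4,-1/2,0]  => -27/32
value_7 [rbrrbrb]  L=[-1,-7/8,-27/32]  R=[-13/16,-3/4,-1/2,0]  => -53/64
value_8 [rbrrbrbb]  L=[-1,-7/8,-27/32,-53/64]  R=[-13/16,-3/4,-1/2,0]  => -105/128
value_9 [rbrrbrbbr]  L=[-1,-7/8,-27/32,-53/64]  R=[-105/128,-13/16,-3/4,-1/2,0]  => -211/256
value_10 [rbrrbrbbrb]  L=[-1,-7/8,-27/32,-53/64,-211/256]  R=[-105/128,-13/16,-3/4,-1/2,0]  => -421/512
value_11 [rbrrbrbbrbb]  L=[-1,-7/8,-27/32,-53/64,-211/256,-421/512]  R=[-105/128,-13/16,-3/4,-1/2,0]  => -841/1024
value_12 [rbrrbrbbrbbb]  L=[-1,-7/8,-27/32,-53/64,-211/256,-421/512,-841/1024]  R=[-105/128,-13/16,-3/4,-1/2,0]  => -1681/2048
value_13 [rbrrbrbbrbbbb]  L=[-1,-7/8,-27/32,-53/64,-211/256,-421/512,-841/1024,-1681/2048]  R=[-105/128,-13/16,-3/4,-1/2,0]  => -3361/4096
value_14 [rbrrbrbbrbbbbb]  L=[-1,-7/8,-27/32,-53/64,-211/256,-421/512,-841/1024,-1681/2048,-3361/4096]  R=[-105/128,-13/16,-3/4,-1/2,0]  => -6721/8192
value_15 [rbrrbrbbrbbbbbr]  L=[-1,-7/8,-27/32,-53/64,-211/256,-421/512,-841/1024,-1681/2048,-3361/4096]  R=[-6721/8192,-105/128,-13/16,-3/4,-1/2,0]  => -13443/16384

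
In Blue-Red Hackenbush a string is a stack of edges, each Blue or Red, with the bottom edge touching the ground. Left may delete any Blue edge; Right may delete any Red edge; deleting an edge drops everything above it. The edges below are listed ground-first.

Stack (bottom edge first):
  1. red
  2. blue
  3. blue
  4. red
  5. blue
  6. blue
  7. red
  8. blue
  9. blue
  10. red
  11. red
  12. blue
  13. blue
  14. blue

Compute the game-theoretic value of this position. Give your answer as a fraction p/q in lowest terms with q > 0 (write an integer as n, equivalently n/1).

-2353/8192

step 1: add red to get r; options L={ · } R={ 0 } -> -1
step 2: add blue to get rb; options L={ -1 } R={ 0 } -> -1/2
step 3: add blue to get rbb; options L={ -1, -1/2 } R={ 0 } -> -1/4
step 4: add red to get rbbr; options L={ -1, -1/2 } R={ -1/4, 0 } -> -3/8
step 5: add blue to get rbbrb; options L={ -1, -1/2, -3/8 } R={ -1/4, 0 } -> -5/16
step 6: add blue to get rbbrbb; options L={ -1, -1/2, -3/8, -5/16 } R={ -1/4, 0 } -> -9/32
step 7: add red to get rbbrbbr; options L={ -1, -1/2, -3/8, -5/16 } R={ -9/32, -1/4, 0 } -> -19/64
step 8: add blue to get rbbrbbrb; options L={ -1, -1/2, -3/8, -5/16, -19/64 } R={ -9/32, -1/4, 0 } -> -37/128
step 9: add blue to get rbbrbbrbb; options L={ -1, -1/2, -3/8, -5/16, -19/64, -37/128 } R={ -9/32, -1/4, 0 } -> -73/256
step 10: add red to get rbbrbbrbbr; options L={ -1, -1/2, -3/8, -5/16, -19/64, -37/128 } R={ -73/256, -9/32, -1/4, 0 } -> -147/512
step 11: add red to get rbbrbbrbbrr; options L={ -1, -1/2, -3/8, -5/16, -19/64, -37/128 } R={ -147/512, -73/256, -9/32, -1/4, 0 } -> -295/1024
step 12: add blue to get rbbrbbrbbrrb; options L={ -1, -1/2, -3/8, -5/16, -19/64, -37/128, -295/1024 } R={ -147/512, -73/256, -9/32, -1/4, 0 } -> -589/2048
step 13: add blue to get rbbrbbrbbrrbb; options L={ -1, -1/2, -3/8, -5/16, -19/64, -37/128, -295/1024, -589/2048 } R={ -147/512, -73/256, -9/32, -1/4, 0 } -> -1177/4096
step 14: add blue to get rbbrbbrbbrrbbb; options L={ -1, -1/2, -3/8, -5/16, -19/64, -37/128, -295/1024, -589/2048, -1177/4096 } R={ -147/512, -73/256, -9/32, -1/4, 0 } -> -2353/8192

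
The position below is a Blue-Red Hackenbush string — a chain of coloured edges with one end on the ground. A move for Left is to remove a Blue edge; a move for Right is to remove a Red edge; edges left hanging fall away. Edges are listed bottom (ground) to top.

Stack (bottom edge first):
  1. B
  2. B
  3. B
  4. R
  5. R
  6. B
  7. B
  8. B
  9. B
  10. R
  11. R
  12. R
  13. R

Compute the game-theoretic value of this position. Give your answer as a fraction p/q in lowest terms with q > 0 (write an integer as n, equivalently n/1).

step 1: add B to get B; options L={ 0 } R={  } so 1
step 2: add B to get BB; options L={ 0,1 } R={  } so 2
step 3: add B to get BBB; options L={ 0,1,2 } R={  } so 3
step 4: add R to get BBBR; options L={ 0,1,2 } R={ 3 } so 5/2
step 5: add R to get BBBRR; options L={ 0,1,2 } R={ 5/2,3 } so 9/4
step 6: add B to get BBBRRB; options L={ 0,1,2,9/4 } R={ 5/2,3 } so 19/8
step 7: add B to get BBBRRBB; options L={ 0,1,2,9/4,19/8 } R={ 5/2,3 } so 39/16
step 8: add B to get BBBRRBBB; options L={ 0,1,2,9/4,19/8,39/16 } R={ 5/2,3 } so 79/32
step 9: add B to get BBBRRBBBB; options L={ 0,1,2,9/4,19/8,39/16,79/32 } R={ 5/2,3 } so 159/64
step 10: add R to get BBBRRBBBBR; options L={ 0,1,2,9/4,19/8,39/16,79/32 } R={ 159/64,5/2,3 } so 317/128
step 11: add R to get BBBRRBBBBRR; options L={ 0,1,2,9/4,19/8,39/16,79/32 } R={ 317/128,159/64,5/2,3 } so 633/256
step 12: add R to get BBBRRBBBBRRR; options L={ 0,1,2,9/4,19/8,39/16,79/32 } R={ 633/256,317/128,159/64,5/2,3 } so 1265/512
step 13: add R to get BBBRRBBBBRRRR; options L={ 0,1,2,9/4,19/8,39/16,79/32 } R={ 1265/512,633/256,317/128,159/64,5/2,3 } so 2529/1024

2529/1024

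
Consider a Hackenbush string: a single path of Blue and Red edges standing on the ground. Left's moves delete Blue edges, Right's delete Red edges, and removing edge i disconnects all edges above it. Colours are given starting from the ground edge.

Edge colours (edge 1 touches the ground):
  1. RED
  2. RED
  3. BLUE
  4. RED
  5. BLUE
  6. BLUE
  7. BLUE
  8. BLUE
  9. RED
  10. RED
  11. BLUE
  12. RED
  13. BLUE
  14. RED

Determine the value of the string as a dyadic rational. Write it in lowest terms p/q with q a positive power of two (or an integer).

-6251/4096

edge 1 of 14 (RED): { none | 0 } => -1
edge 2 of 14 (RED): { none | -1 0 } => -2
edge 3 of 14 (BLUE): { -2 | -1 0 } => -3/2
edge 4 of 14 (RED): { -2 | -3/2 -1 0 } => -7/4
edge 5 of 14 (BLUE): { -2 -7/4 | -3/2 -1 0 } => -13/8
edge 6 of 14 (BLUE): { -2 -7/4 -13/8 | -3/2 -1 0 } => -25/16
edge 7 of 14 (BLUE): { -2 -7/4 -13/8 -25/16 | -3/2 -1 0 } => -49/32
edge 8 of 14 (BLUE): { -2 -7/4 -13/8 -25/16 -49/32 | -3/2 -1 0 } => -97/64
edge 9 of 14 (RED): { -2 -7/4 -13/8 -25/16 -49/32 | -97/64 -3/2 -1 0 } => -195/128
edge 10 of 14 (RED): { -2 -7/4 -13/8 -25/16 -49/32 | -195/128 -97/64 -3/2 -1 0 } => -391/256
edge 11 of 14 (BLUE): { -2 -7/4 -13/8 -25/16 -49/32 -391/256 | -195/128 -97/64 -3/2 -1 0 } => -781/512
edge 12 of 14 (RED): { -2 -7/4 -13/8 -25/16 -49/32 -391/256 | -781/512 -195/128 -97/64 -3/2 -1 0 } => -1563/1024
edge 13 of 14 (BLUE): { -2 -7/4 -13/8 -25/16 -49/32 -391/256 -1563/1024 | -781/512 -195/128 -97/64 -3/2 -1 0 } => -3125/2048
edge 14 of 14 (RED): { -2 -7/4 -13/8 -25/16 -49/32 -391/256 -1563/1024 | -3125/2048 -781/512 -195/128 -97/64 -3/2 -1 0 } => -6251/4096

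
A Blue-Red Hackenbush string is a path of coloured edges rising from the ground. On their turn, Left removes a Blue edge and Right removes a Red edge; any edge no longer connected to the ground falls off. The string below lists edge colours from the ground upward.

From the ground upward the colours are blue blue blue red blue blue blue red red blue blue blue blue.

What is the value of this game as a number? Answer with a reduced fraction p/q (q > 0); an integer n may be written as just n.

2975/1024

Recurse on prefixes of the 13-edge string blue blue blue red blue blue blue red red blue blue blue blue:
val(b) = { 0 | · } → 1
val(bb) = { 0, 1 | · } → 2
val(bbb) = { 0, 1, 2 | · } → 3
val(bbbr) = { 0, 1, 2 | 3 } → 5/2
val(bbbrb) = { 0, 1, 2, 5/2 | 3 } → 11/4
val(bbbrbb) = { 0, 1, 2, 5/2, 11/4 | 3 } → 23/8
val(bbbrbbb) = { 0, 1, 2, 5/2, 11/4, 23/8 | 3 } → 47/16
val(bbbrbbbr) = { 0, 1, 2, 5/2, 11/4, 23/8 | 47/16, 3 } → 93/32
val(bbbrbbbrr) = { 0, 1, 2, 5/2, 11/4, 23/8 | 93/32, 47/16, 3 } → 185/64
val(bbbrbbbrrb) = { 0, 1, 2, 5/2, 11/4, 23/8, 185/64 | 93/32, 47/16, 3 } → 371/128
val(bbbrbbbrrbb) = { 0, 1, 2, 5/2, 11/4, 23/8, 185/64, 371/128 | 93/32, 47/16, 3 } → 743/256
val(bbbrbbbrrbbb) = { 0, 1, 2, 5/2, 11/4, 23/8, 185/64, 371/128, 743/256 | 93/32, 47/16, 3 } → 1487/512
val(bbbrbbbrrbbbb) = { 0, 1, 2, 5/2, 11/4, 23/8, 185/64, 371/128, 743/256, 1487/512 | 93/32, 47/16, 3 } → 2975/1024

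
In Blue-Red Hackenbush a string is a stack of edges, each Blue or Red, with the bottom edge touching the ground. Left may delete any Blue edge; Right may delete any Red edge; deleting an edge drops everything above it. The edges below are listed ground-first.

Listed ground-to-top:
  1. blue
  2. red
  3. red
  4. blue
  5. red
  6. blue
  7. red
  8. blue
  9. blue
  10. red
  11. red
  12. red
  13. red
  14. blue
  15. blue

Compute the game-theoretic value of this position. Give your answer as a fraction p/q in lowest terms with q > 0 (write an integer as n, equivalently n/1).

Build v(s[:k]) for k = 1..15, string s = blue red red blue red blue red blue blue red red red red blue blue.
v(b) = { 0 |  } ⇒ 1
v(br) = { 0 | 1 } ⇒ 1/2
v(brr) = { 0 | 1/2, 1 } ⇒ 1/4
v(brrb) = { 0, 1/4 | 1/2, 1 } ⇒ 3/8
v(brrbr) = { 0, 1/4 | 3/8, 1/2, 1 } ⇒ 5/16
v(brrbrb) = { 0, 1/4, 5/16 | 3/8, 1/2, 1 } ⇒ 11/32
v(brrbrbr) = { 0, 1/4, 5/16 | 11/32, 3/8, 1/2, 1 } ⇒ 21/64
v(brrbrbrb) = { 0, 1/4, 5/16, 21/64 | 11/32, 3/8, 1/2, 1 } ⇒ 43/128
v(brrbrbrbb) = { 0, 1/4, 5/16, 21/64, 43/128 | 11/32, 3/8, 1/2, 1 } ⇒ 87/256
v(brrbrbrbbr) = { 0, 1/4, 5/16, 21/64, 43/128 | 87/256, 11/32, 3/8, 1/2, 1 } ⇒ 173/512
v(brrbrbrbbrr) = { 0, 1/4, 5/16, 21/64, 43/128 | 173/512, 87/256, 11/32, 3/8, 1/2, 1 } ⇒ 345/1024
v(brrbrbrbbrrr) = { 0, 1/4, 5/16, 21/64, 43/128 | 345/1024, 173/512, 87/256, 11/32, 3/8, 1/2, 1 } ⇒ 689/2048
v(brrbrbrbbrrrr) = { 0, 1/4, 5/16, 21/64, 43/128 | 689/2048, 345/1024, 173/512, 87/256, 11/32, 3/8, 1/2, 1 } ⇒ 1377/4096
v(brrbrbrbbrrrrb) = { 0, 1/4, 5/16, 21/64, 43/128, 1377/4096 | 689/2048, 345/1024, 173/512, 87/256, 11/32, 3/8, 1/2, 1 } ⇒ 2755/8192
v(brrbrbrbbrrrrbb) = { 0, 1/4, 5/16, 21/64, 43/128, 1377/4096, 2755/8192 | 689/2048, 345/1024, 173/512, 87/256, 11/32, 3/8, 1/2, 1 } ⇒ 5511/16384

5511/16384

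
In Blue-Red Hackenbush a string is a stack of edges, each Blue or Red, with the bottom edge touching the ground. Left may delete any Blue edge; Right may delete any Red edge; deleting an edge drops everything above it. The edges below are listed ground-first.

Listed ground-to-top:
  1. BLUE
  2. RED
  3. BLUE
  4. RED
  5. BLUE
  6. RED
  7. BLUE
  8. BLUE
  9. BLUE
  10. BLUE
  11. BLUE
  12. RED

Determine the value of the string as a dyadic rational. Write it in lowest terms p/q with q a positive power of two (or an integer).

value_1 [B]  L=[0]  R=[(no moves)]  so 1
value_2 [BR]  L=[0]  R=[1]  so 1/2
value_3 [BRB]  L=[0, 1/2]  R=[1]  so 3/4
value_4 [BRBR]  L=[0, 1/2]  R=[3/4, 1]  so 5/8
value_5 [BRBRB]  L=[0, 1/2, 5/8]  R=[3/4, 1]  so 11/16
value_6 [BRBRBR]  L=[0, 1/2, 5/8]  R=[11/16, 3/4, 1]  so 21/32
value_7 [BRBRBRB]  L=[0, 1/2, 5/8, 21/32]  R=[11/16, 3/4, 1]  so 43/64
value_8 [BRBRBRBB]  L=[0, 1/2, 5/8, 21/32, 43/64]  R=[11/16, 3/4, 1]  so 87/128
value_9 [BRBRBRBBB]  L=[0, 1/2, 5/8, 21/32, 43/64, 87/128]  R=[11/16, 3/4, 1]  so 175/256
value_10 [BRBRBRBBBB]  L=[0, 1/2, 5/8, 21/32, 43/64, 87/128, 175/256]  R=[11/16, 3/4, 1]  so 351/512
value_11 [BRBRBRBBBBB]  L=[0, 1/2, 5/8, 21/32, 43/64, 87/128, 175/256, 351/512]  R=[11/16, 3/4, 1]  so 703/1024
value_12 [BRBRBRBBBBBR]  L=[0, 1/2, 5/8, 21/32, 43/64, 87/128, 175/256, 351/512]  R=[703/1024, 11/16, 3/4, 1]  so 1405/2048

1405/2048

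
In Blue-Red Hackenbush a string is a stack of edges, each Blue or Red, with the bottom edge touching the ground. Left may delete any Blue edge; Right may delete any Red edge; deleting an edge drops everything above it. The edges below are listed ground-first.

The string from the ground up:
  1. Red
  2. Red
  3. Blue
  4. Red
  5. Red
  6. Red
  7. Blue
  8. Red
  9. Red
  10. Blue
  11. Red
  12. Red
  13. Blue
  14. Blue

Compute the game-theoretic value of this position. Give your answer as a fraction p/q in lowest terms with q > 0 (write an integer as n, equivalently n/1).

val_1 [R]  L=[∅]  R=[0]  = -1
val_2 [RR]  L=[∅]  R=[-1,0]  = -2
val_3 [RRB]  L=[-2]  R=[-1,0]  = -3/2
val_4 [RRBR]  L=[-2]  R=[-3/2,-1,0]  = -7/4
val_5 [RRBRR]  L=[-2]  R=[-7/4,-3/2,-1,0]  = -15/8
val_6 [RRBRRR]  L=[-2]  R=[-15/8,-7/4,-3/2,-1,0]  = -31/16
val_7 [RRBRRRB]  L=[-2,-31/16]  R=[-15/8,-7/4,-3/2,-1,0]  = -61/32
val_8 [RRBRRRBR]  L=[-2,-31/16]  R=[-61/32,-15/8,-7/4,-3/2,-1,0]  = -123/64
val_9 [RRBRRRBRR]  L=[-2,-31/16]  R=[-123/64,-61/32,-15/8,-7/4,-3/2,-1,0]  = -247/128
val_10 [RRBRRRBRRB]  L=[-2,-31/16,-247/128]  R=[-123/64,-61/32,-15/8,-7/4,-3/2,-1,0]  = -493/256
val_11 [RRBRRRBRRBR]  L=[-2,-31/16,-247/128]  R=[-493/256,-123/64,-61/32,-15/8,-7/4,-3/2,-1,0]  = -987/512
val_12 [RRBRRRBRRBRR]  L=[-2,-31/16,-247/128]  R=[-987/512,-493/256,-123/64,-61/32,-15/8,-7/4,-3/2,-1,0]  = -1975/1024
val_13 [RRBRRRBRRBRRB]  L=[-2,-31/16,-247/128,-1975/1024]  R=[-987/512,-493/256,-123/64,-61/32,-15/8,-7/4,-3/2,-1,0]  = -3949/2048
val_14 [RRBRRRBRRBRRBB]  L=[-2,-31/16,-247/128,-1975/1024,-3949/2048]  R=[-987/512,-493/256,-123/64,-61/32,-15/8,-7/4,-3/2,-1,0]  = -7897/4096

-7897/4096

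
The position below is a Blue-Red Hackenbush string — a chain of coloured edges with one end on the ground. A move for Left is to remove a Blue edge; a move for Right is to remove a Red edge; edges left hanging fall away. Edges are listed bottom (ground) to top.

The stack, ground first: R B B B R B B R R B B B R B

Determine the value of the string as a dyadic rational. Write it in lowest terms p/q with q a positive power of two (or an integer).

Prefix values for R B B B R B B R R B B B R B via {L|R} + simplicity:
val(R) = { — | 0 } — -1
val(RB) = { -1 | 0 } — -1/2
val(RBB) = { -1,-1/2 | 0 } — -1/4
val(RBBB) = { -1,-1/2,-1/4 | 0 } — -1/8
val(RBBBR) = { -1,-1/2,-1/4 | -1/8,0 } — -3/16
val(RBBBRB) = { -1,-1/2,-1/4,-3/16 | -1/8,0 } — -5/32
val(RBBBRBB) = { -1,-1/2,-1/4,-3/16,-5/32 | -1/8,0 } — -9/64
val(RBBBRBBR) = { -1,-1/2,-1/4,-3/16,-5/32 | -9/64,-1/8,0 } — -19/128
val(RBBBRBBRR) = { -1,-1/2,-1/4,-3/16,-5/32 | -19/128,-9/64,-1/8,0 } — -39/256
val(RBBBRBBRRB) = { -1,-1/2,-1/4,-3/16,-5/32,-39/256 | -19/128,-9/64,-1/8,0 } — -77/512
val(RBBBRBBRRBB) = { -1,-1/2,-1/4,-3/16,-5/32,-39/256,-77/512 | -19/128,-9/64,-1/8,0 } — -153/1024
val(RBBBRBBRRBBB) = { -1,-1/2,-1/4,-3/16,-5/32,-39/256,-77/512,-153/1024 | -19/128,-9/64,-1/8,0 } — -305/2048
val(RBBBRBBRRBBBR) = { -1,-1/2,-1/4,-3/16,-5/32,-39/256,-77/512,-153/1024 | -305/2048,-19/128,-9/64,-1/8,0 } — -611/4096
val(RBBBRBBRRBBBRB) = { -1,-1/2,-1/4,-3/16,-5/32,-39/256,-77/512,-153/1024,-611/4096 | -305/2048,-19/128,-9/64,-1/8,0 } — -1221/8192

-1221/8192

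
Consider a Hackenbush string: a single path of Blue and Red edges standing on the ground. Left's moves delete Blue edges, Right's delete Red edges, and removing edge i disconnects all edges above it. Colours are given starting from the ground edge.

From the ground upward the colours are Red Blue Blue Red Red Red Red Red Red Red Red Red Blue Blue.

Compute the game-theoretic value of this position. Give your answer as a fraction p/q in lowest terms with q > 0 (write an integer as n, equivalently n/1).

-4089/8192

Prefix values for Red Blue Blue Red Red Red Red Red Red Red Red Red Blue Blue via {L|R} + simplicity:
val_1 [R]  L=[∅]  R=[0]  — -1
val_2 [RB]  L=[-1]  R=[0]  — -1/2
val_3 [RBB]  L=[-1 -1/2]  R=[0]  — -1/4
val_4 [RBBR]  L=[-1 -1/2]  R=[-1/4 0]  — -3/8
val_5 [RBBRR]  L=[-1 -1/2]  R=[-3/8 -1/4 0]  — -7/16
val_6 [RBBRRR]  L=[-1 -1/2]  R=[-7/16 -3/8 -1/4 0]  — -15/32
val_7 [RBBRRRR]  L=[-1 -1/2]  R=[-15/32 -7/16 -3/8 -1/4 0]  — -31/64
val_8 [RBBRRRRR]  L=[-1 -1/2]  R=[-31/64 -15/32 -7/16 -3/8 -1/4 0]  — -63/128
val_9 [RBBRRRRRR]  L=[-1 -1/2]  R=[-63/128 -31/64 -15/32 -7/16 -3/8 -1/4 0]  — -127/256
val_10 [RBBRRRRRRR]  L=[-1 -1/2]  R=[-127/256 -63/128 -31/64 -15/32 -7/16 -3/8 -1/4 0]  — -255/512
val_11 [RBBRRRRRRRR]  L=[-1 -1/2]  R=[-255/512 -127/256 -63/128 -31/64 -15/32 -7/16 -3/8 -1/4 0]  — -511/1024
val_12 [RBBRRRRRRRRR]  L=[-1 -1/2]  R=[-511/1024 -255/512 -127/256 -63/128 -31/64 -15/32 -7/16 -3/8 -1/4 0]  — -1023/2048
val_13 [RBBRRRRRRRRRB]  L=[-1 -1/2 -1023/2048]  R=[-511/1024 -255/512 -127/256 -63/128 -31/64 -15/32 -7/16 -3/8 -1/4 0]  — -2045/4096
val_14 [RBBRRRRRRRRRBB]  L=[-1 -1/2 -1023/2048 -2045/4096]  R=[-511/1024 -255/512 -127/256 -63/128 -31/64 -15/32 -7/16 -3/8 -1/4 0]  — -4089/8192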